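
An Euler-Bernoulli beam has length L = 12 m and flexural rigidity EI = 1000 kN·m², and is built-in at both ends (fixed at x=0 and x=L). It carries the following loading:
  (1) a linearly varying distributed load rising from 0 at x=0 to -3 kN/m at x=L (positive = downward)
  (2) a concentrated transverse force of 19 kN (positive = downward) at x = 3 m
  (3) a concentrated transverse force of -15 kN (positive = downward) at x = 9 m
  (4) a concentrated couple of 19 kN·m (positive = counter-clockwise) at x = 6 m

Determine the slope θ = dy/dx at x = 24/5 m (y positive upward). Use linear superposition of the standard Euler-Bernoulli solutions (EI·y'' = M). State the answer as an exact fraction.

Load 1 — triangular load w₀=-3 kN/m (0→w₀ over full span):
  θ_1 = -w₀(2x(L-x)(L-2x)(x+2L)+x²(L-x)²)/(120LEI) = -(-3)·(2·(24/5)·(12-(24/5))·(12-2·(24/5))·((24/5)+2·12)+(24/5)²·(12-(24/5))²)/(120·12·1000) = 972/78125 rad
Load 2 — point force P=19 kN at a=3 m (b=L-a=9):
  θ_2 = Pa²(L-x)(2bL-(3b+a)(L-x))/(2L³EI)  [x>a] = 19·3²·(12-(24/5))·(2·9·12-(3·9+3)·(12-(24/5)))/(2·12³·1000) = 0 rad
Load 3 — point force P=-15 kN at a=9 m (b=L-a=3):
  θ_3 = -Pb²x(2aL-(3a+b)x)/(2L³EI)  [x≤a] = -(-15)·3²·(24/5)·(2·9·12-(3·9+3)·(24/5))/(2·12³·1000) = 27/2000 rad
Load 4 — applied couple M₀=19 kN·m at a=6 m (b=L-a=6):
  θ_4 = (R_Ax²/2 - M_Ax)/EI  [x≤a] with R_A=19/8, M_A=19/4 = ((19/8)·(24/5)²/2 - (19/4)·(24/5))/1000 = 57/12500 rad
Superposition: θ = Σ θ_i = 38127/1250000 rad ≈ 0.030502 rad

θ(24/5) = 38127/1250000 rad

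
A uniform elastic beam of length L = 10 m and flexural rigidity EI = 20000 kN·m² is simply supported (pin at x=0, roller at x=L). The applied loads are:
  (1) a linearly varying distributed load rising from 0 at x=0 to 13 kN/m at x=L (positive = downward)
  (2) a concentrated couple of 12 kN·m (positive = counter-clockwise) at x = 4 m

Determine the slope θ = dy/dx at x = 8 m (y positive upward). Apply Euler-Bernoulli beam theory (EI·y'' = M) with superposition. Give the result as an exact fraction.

θ(8) = 9481/900000 rad

Load 1 — triangular load w₀=13 kN/m (0→w₀ over full span):
  θ_1 = -w₀(7L⁴-30L²x²+15x⁴)/(360LEI) = -13·(7·10⁴-30·10²·8²+15·8⁴)/(360·10·20000) = 9841/900000 rad
Load 2 — applied couple M₀=12 kN·m at a=4 m (b=L-a=6):
  θ_2 = (M₀x²/(2L)-M₀(x-a)+C₁)/EI  [x>a] with C₁=M₀(3b²-L²)/(6L)=8/5 = (12·8²/(2·10)-12·(8-4)+(8/5))/20000 = -1/2500 rad
Superposition: θ = Σ θ_i = 9481/900000 rad ≈ 0.010534 rad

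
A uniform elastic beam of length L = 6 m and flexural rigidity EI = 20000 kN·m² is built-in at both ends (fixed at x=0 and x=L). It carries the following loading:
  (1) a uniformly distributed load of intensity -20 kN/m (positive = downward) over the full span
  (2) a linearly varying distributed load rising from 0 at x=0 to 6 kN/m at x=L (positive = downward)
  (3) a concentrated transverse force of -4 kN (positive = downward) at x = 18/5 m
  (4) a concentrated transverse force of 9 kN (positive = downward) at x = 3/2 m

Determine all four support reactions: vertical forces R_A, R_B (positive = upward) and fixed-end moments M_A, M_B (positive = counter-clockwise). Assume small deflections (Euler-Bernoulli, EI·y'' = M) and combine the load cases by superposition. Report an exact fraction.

Load 1 — uniform load w=-20 kN/m over full span:
  R_A = wL/2 = (-20)·6/2 = -60 kN
  M_A = wL²/12 = (-20)·6²/12 = -60 kN·m
  R_B = wL/2 = (-20)·6/2 = -60 kN
  M_B = -wL²/12 = -(-20)·6²/12 = 60 kN·m
Load 2 — triangular load w₀=6 kN/m (0→w₀ over full span):
  R_A = 3w₀L/20 = 3·6·6/20 = 27/5 kN
  M_A = w₀L²/30 = 6·6²/30 = 36/5 kN·m
  R_B = 7w₀L/20 = 7·6·6/20 = 63/5 kN
  M_B = -w₀L²/20 = -6·6²/20 = -54/5 kN·m
Load 3 — point force P=-4 kN at a=18/5 m (b=L-a=12/5):
  R_A = Pb²(3a+b)/L³ = (-4)·(12/5)²·(3·(18/5)+(12/5))/6³ = -176/125 kN
  M_A = Pab²/L² = (-4)·(18/5)·(12/5)²/6² = -288/125 kN·m
  R_B = Pa²(a+3b)/L³ = (-4)·(18/5)²·((18/5)+3·(12/5))/6³ = -324/125 kN
  M_B = -Pa²b/L² = -(-4)·(18/5)²·(12/5)/6² = 432/125 kN·m
Load 4 — point force P=9 kN at a=3/2 m (b=L-a=9/2):
  R_A = Pb²(3a+b)/L³ = 9·(9/2)²·(3·(3/2)+(9/2))/6³ = 243/32 kN
  M_A = Pab²/L² = 9·(3/2)·(9/2)²/6² = 243/32 kN·m
  R_B = Pa²(a+3b)/L³ = 9·(3/2)²·((3/2)+3·(9/2))/6³ = 45/32 kN
  M_B = -Pa²b/L² = -9·(3/2)²·(9/2)/6² = -81/32 kN·m
Superposition: R_A = -193657/4000 kN, M_A = -190041/4000 kN·m, R_B = -194343/4000 kN, M_B = 200499/4000 kN·m

R_A = -193657/4000 kN, M_A = -190041/4000 kN·m, R_B = -194343/4000 kN, M_B = 200499/4000 kN·m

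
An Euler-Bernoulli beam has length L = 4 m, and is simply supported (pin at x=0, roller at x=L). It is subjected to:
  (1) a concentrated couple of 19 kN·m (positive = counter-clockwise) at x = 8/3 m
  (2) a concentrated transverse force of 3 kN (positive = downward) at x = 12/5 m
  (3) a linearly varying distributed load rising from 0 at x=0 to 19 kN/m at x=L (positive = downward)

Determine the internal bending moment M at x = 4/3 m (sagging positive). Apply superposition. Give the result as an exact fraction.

Load 1 — applied couple M₀=19 kN·m at a=8/3 m (b=L-a=4/3):
  M_1 = M₀x/L  [x≤a] = 19·(4/3)/4 = 19/3 kN·m
Load 2 — point force P=3 kN at a=12/5 m (b=L-a=8/5):
  M_2 = Pbx/L  [x≤a] = 3·(8/5)·(4/3)/4 = 8/5 kN·m
Load 3 — triangular load w₀=19 kN/m (0→w₀ over full span):
  M_3 = w₀Lx/6 - w₀x³/(6L) = 19·4·(4/3)/6 - 19·(4/3)³/(6·4) = 1216/81 kN·m
Superposition: M = Σ M_i = 9293/405 kN·m ≈ 22.945679 kN·m

M(4/3) = 9293/405 kN·m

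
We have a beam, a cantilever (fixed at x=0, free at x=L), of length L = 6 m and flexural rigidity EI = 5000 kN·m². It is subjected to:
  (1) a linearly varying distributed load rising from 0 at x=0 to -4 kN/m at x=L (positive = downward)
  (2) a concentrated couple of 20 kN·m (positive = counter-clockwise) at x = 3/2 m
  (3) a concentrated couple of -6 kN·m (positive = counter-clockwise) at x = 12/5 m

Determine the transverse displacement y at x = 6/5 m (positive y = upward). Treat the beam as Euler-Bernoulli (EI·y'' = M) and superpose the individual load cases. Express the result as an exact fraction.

y(6/5) = 160929/19531250 m

Load 1 — triangular load w₀=-4 kN/m (0→w₀ over full span):
  y_1 = (w₀Lx³/12-w₀L²x²/6-w₀x⁵/(120L))/EI = ((-4)·6·(6/5)³/12-(-4)·6²·(6/5)²/6-(-4)·(6/5)⁵/(120·6))/5000 = 60777/9765625 m
Load 2 — applied couple M₀=20 kN·m at a=3/2 m (b=L-a=9/2):
  y_2 = M₀x²/(2EI)  [x≤a] = 20·(6/5)²/(2·5000) = 9/3125 m
Load 3 — applied couple M₀=-6 kN·m at a=12/5 m (b=L-a=18/5):
  y_3 = M₀x²/(2EI)  [x≤a] = (-6)·(6/5)²/(2·5000) = -27/31250 m
Superposition: y = Σ y_i = 160929/19531250 m ≈ 0.008240 m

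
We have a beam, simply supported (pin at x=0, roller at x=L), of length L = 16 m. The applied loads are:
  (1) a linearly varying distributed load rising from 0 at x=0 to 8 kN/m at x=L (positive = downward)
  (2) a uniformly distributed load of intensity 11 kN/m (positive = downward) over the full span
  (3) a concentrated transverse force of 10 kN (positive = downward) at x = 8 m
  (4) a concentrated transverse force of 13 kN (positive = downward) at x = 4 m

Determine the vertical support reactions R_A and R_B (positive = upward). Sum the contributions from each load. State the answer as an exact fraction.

Load 1 — triangular load w₀=8 kN/m (0→w₀ over full span):
  R_A = w₀L/6 = 8·16/6 = 64/3 kN
  R_B = w₀L/3 = 8·16/3 = 128/3 kN
Load 2 — uniform load w=11 kN/m over full span:
  R_A = wL/2 = 11·16/2 = 88 kN
  R_B = wL/2 = 11·16/2 = 88 kN
Load 3 — point force P=10 kN at a=8 m (b=L-a=8):
  R_A = Pb/L = 10·8/16 = 5 kN
  R_B = Pa/L = 10·8/16 = 5 kN
Load 4 — point force P=13 kN at a=4 m (b=L-a=12):
  R_A = Pb/L = 13·12/16 = 39/4 kN
  R_B = Pa/L = 13·4/16 = 13/4 kN
Superposition: R_A = 1489/12 kN, R_B = 1667/12 kN

R_A = 1489/12 kN, R_B = 1667/12 kN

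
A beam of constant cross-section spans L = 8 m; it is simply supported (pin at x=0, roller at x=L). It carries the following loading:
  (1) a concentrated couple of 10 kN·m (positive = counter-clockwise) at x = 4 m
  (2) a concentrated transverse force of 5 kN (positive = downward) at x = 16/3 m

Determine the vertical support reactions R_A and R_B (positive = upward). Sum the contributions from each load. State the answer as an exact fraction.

R_A = 35/12 kN, R_B = 25/12 kN

Load 1 — applied couple M₀=10 kN·m at a=4 m (b=L-a=4):
  R_A = M₀/L = 10/8 = 5/4 kN
  R_B = -M₀/L = -10/8 = -5/4 kN
Load 2 — point force P=5 kN at a=16/3 m (b=L-a=8/3):
  R_A = Pb/L = 5·(8/3)/8 = 5/3 kN
  R_B = Pa/L = 5·(16/3)/8 = 10/3 kN
Superposition: R_A = 35/12 kN, R_B = 25/12 kN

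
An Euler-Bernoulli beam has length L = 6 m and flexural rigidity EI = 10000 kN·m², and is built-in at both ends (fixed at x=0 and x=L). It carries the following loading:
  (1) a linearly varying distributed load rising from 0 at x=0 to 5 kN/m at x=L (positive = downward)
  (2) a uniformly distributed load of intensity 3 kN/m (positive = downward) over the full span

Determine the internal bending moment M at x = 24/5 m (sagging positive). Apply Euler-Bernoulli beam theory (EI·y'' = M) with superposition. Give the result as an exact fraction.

Load 1 — triangular load w₀=5 kN/m (0→w₀ over full span):
  M_1 = 3w₀Lx/20 - w₀L²/30 - w₀x³/(6L) = 3·5·6·(24/5)/20 - 5·6²/30 - 5·(24/5)³/(6·6) = 6/25 kN·m
Load 2 — uniform load w=3 kN/m over full span:
  M_2 = wLx/2 - wL²/12 - wx²/2 = 3·6·(24/5)/2 - 3·6²/12 - 3·(24/5)²/2 = -9/25 kN·m
Superposition: M = Σ M_i = -3/25 kN·m ≈ -0.120000 kN·m

M(24/5) = -3/25 kN·m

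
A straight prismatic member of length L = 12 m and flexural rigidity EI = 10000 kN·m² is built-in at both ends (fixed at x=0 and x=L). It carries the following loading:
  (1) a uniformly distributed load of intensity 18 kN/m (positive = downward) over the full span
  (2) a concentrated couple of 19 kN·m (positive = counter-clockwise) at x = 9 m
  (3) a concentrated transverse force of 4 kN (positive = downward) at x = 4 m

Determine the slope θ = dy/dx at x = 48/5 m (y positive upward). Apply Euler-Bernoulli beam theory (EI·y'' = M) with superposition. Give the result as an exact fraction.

θ(48/5) = 50261/1875000 rad

Load 1 — uniform load w=18 kN/m over full span:
  θ_1 = -wx(L-x)(L-2x)/(12EI) = -18·(48/5)·(12-(48/5))·(12-2·(48/5))/(12·10000) = 1944/78125 rad
Load 2 — applied couple M₀=19 kN·m at a=9 m (b=L-a=3):
  θ_2 = (R_Ax²/2 - M_Ax - M₀(x-a))/EI  [x>a] with R_A=57/32, M_A=95/16 = ((57/32)·(48/5)²/2 - (95/16)·(48/5) - 19·((48/5)-9))/10000 = 171/125000 rad
Load 3 — point force P=4 kN at a=4 m (b=L-a=8):
  θ_3 = Pa²(L-x)(2bL-(3b+a)(L-x))/(2L³EI)  [x>a] = 4·4²·(12-(48/5))·(2·8·12-(3·8+4)·(12-(48/5)))/(2·12³·10000) = 26/46875 rad
Superposition: θ = Σ θ_i = 50261/1875000 rad ≈ 0.026806 rad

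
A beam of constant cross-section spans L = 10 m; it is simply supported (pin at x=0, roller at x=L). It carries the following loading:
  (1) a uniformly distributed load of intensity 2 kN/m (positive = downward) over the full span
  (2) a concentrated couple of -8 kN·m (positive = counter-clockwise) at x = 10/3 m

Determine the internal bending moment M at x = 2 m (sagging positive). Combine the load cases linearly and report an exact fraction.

Load 1 — uniform load w=2 kN/m over full span:
  M_1 = wx(L-x)/2 = 2·2·(10-2)/2 = 16 kN·m
Load 2 — applied couple M₀=-8 kN·m at a=10/3 m (b=L-a=20/3):
  M_2 = M₀x/L  [x≤a] = (-8)·2/10 = -8/5 kN·m
Superposition: M = Σ M_i = 72/5 kN·m ≈ 14.400000 kN·m

M(2) = 72/5 kN·m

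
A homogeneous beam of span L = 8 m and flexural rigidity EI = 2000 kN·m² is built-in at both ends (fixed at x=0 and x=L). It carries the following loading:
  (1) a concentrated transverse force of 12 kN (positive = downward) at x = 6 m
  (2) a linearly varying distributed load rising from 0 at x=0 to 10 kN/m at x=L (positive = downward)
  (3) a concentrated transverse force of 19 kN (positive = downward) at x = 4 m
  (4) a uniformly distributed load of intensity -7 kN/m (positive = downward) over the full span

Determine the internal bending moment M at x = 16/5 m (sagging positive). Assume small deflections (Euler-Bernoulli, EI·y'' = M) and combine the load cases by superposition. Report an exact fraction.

M(16/5) = 1007/150 kN·m

Load 1 — point force P=12 kN at a=6 m (b=L-a=2):
  M_1 = Pb²(3a+b)x/L³ - Pab²/L²  [x≤a] = 12·2²·(3·6+2)·(16/5)/8³ - 12·6·2²/8² = 3/2 kN·m
Load 2 — triangular load w₀=10 kN/m (0→w₀ over full span):
  M_2 = 3w₀Lx/20 - w₀L²/30 - w₀x³/(6L) = 3·10·8·(16/5)/20 - 10·8²/30 - 10·(16/5)³/(6·8) = 256/25 kN·m
Load 3 — point force P=19 kN at a=4 m (b=L-a=4):
  M_3 = Pb²(3a+b)x/L³ - Pab²/L²  [x≤a] = 19·4²·(3·4+4)·(16/5)/8³ - 19·4·4²/8² = 57/5 kN·m
Load 4 — uniform load w=-7 kN/m over full span:
  M_4 = wLx/2 - wL²/12 - wx²/2 = (-7)·8·(16/5)/2 - (-7)·8²/12 - (-7)·(16/5)²/2 = -1232/75 kN·m
Superposition: M = Σ M_i = 1007/150 kN·m ≈ 6.713333 kN·m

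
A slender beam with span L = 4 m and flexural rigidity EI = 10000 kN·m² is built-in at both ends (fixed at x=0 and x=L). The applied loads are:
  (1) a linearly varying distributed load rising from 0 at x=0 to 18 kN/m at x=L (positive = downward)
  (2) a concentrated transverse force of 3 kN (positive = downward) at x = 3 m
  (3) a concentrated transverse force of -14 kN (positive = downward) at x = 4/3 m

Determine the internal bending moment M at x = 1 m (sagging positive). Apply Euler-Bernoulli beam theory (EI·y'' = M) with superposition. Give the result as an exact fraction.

M(1) = -7421/4320 kN·m

Load 1 — triangular load w₀=18 kN/m (0→w₀ over full span):
  M_1 = 3w₀Lx/20 - w₀L²/30 - w₀x³/(6L) = 3·18·4·1/20 - 18·4²/30 - 18·1³/(6·4) = 9/20 kN·m
Load 2 — point force P=3 kN at a=3 m (b=L-a=1):
  M_2 = Pb²(3a+b)x/L³ - Pab²/L²  [x≤a] = 3·1²·(3·3+1)·1/4³ - 3·3·1²/4² = -3/32 kN·m
Load 3 — point force P=-14 kN at a=4/3 m (b=L-a=8/3):
  M_3 = Pb²(3a+b)x/L³ - Pab²/L²  [x≤a] = (-14)·(8/3)²·(3·(4/3)+(8/3))·1/4³ - (-14)·(4/3)·(8/3)²/4² = -56/27 kN·m
Superposition: M = Σ M_i = -7421/4320 kN·m ≈ -1.717824 kN·m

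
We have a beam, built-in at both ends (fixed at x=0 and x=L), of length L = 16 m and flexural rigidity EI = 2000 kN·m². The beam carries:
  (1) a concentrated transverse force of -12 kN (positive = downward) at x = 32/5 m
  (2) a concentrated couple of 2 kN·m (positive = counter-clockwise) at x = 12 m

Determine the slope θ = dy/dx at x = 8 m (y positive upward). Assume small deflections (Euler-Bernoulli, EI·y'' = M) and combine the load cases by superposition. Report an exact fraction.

Load 1 — point force P=-12 kN at a=32/5 m (b=L-a=48/5):
  θ_1 = Pa²(L-x)(2bL-(3b+a)(L-x))/(2L³EI)  [x>a] = (-12)·(32/5)²·(16-8)·(2·(48/5)·16-(3·(48/5)+(32/5))·(16-8))/(2·16³·2000) = -96/15625 rad
Load 2 — applied couple M₀=2 kN·m at a=12 m (b=L-a=4):
  θ_2 = (R_Ax²/2 - M_Ax)/EI  [x≤a] with R_A=9/64, M_A=5/8 = ((9/64)·8²/2 - (5/8)·8)/2000 = -1/4000 rad
Superposition: θ = Σ θ_i = -3197/500000 rad ≈ -0.006394 rad

θ(8) = -3197/500000 rad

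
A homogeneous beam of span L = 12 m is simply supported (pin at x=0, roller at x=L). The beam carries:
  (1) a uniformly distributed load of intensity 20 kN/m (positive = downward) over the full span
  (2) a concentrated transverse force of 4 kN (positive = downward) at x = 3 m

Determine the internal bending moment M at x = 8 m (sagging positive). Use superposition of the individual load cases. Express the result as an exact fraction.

M(8) = 324 kN·m

Load 1 — uniform load w=20 kN/m over full span:
  M_1 = wx(L-x)/2 = 20·8·(12-8)/2 = 320 kN·m
Load 2 — point force P=4 kN at a=3 m (b=L-a=9):
  M_2 = Pa(L-x)/L  [x>a] = 4·3·(12-8)/12 = 4 kN·m
Superposition: M = Σ M_i = 324 kN·m ≈ 324.000000 kN·m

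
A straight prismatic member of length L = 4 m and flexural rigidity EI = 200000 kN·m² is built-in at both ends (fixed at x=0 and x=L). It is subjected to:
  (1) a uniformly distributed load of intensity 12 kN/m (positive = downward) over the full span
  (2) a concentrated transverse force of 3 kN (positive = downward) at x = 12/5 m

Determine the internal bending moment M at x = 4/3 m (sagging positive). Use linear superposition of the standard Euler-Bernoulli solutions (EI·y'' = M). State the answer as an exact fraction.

M(4/3) = 2096/375 kN·m

Load 1 — uniform load w=12 kN/m over full span:
  M_1 = wLx/2 - wL²/12 - wx²/2 = 12·4·(4/3)/2 - 12·4²/12 - 12·(4/3)²/2 = 16/3 kN·m
Load 2 — point force P=3 kN at a=12/5 m (b=L-a=8/5):
  M_2 = Pb²(3a+b)x/L³ - Pab²/L²  [x≤a] = 3·(8/5)²·(3·(12/5)+(8/5))·(4/3)/4³ - 3·(12/5)·(8/5)²/4² = 32/125 kN·m
Superposition: M = Σ M_i = 2096/375 kN·m ≈ 5.589333 kN·m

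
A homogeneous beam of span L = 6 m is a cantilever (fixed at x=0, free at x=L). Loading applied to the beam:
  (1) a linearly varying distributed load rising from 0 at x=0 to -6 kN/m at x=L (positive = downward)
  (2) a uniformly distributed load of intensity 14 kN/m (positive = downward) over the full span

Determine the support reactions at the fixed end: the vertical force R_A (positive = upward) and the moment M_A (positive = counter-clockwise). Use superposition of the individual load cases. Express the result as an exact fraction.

Load 1 — triangular load w₀=-6 kN/m (0→w₀ over full span):
  R_A = w₀L/2 = (-6)·6/2 = -18 kN
  M_A = w₀L²/3 = (-6)·6²/3 = -72 kN·m
Load 2 — uniform load w=14 kN/m over full span:
  R_A = wL = 14·6 = 84 kN
  M_A = wL²/2 = 14·6²/2 = 252 kN·m
Superposition: R_A = 66 kN, M_A = 180 kN·m

R_A = 66 kN, M_A = 180 kN·m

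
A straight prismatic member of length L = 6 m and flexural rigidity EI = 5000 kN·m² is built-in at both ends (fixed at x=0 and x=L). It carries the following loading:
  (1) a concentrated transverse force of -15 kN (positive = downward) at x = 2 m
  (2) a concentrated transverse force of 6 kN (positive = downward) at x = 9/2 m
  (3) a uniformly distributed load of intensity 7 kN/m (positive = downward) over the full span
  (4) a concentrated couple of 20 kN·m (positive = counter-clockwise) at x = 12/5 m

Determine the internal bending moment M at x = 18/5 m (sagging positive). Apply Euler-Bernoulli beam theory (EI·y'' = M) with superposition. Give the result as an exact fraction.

Load 1 — point force P=-15 kN at a=2 m (b=L-a=4):
  M_1 = Pa²(a+3b)(L-x)/L³ - Pa²b/L²  [x>a] = (-15)·2²·(2+3·4)·(6-(18/5))/6³ - (-15)·2²·4/6² = -8/3 kN·m
Load 2 — point force P=6 kN at a=9/2 m (b=L-a=3/2):
  M_2 = Pb²(3a+b)x/L³ - Pab²/L²  [x≤a] = 6·(3/2)²·(3·(9/2)+(3/2))·(18/5)/6³ - 6·(9/2)·(3/2)²/6² = 27/16 kN·m
Load 3 — uniform load w=7 kN/m over full span:
  M_3 = wLx/2 - wL²/12 - wx²/2 = 7·6·(18/5)/2 - 7·6²/12 - 7·(18/5)²/2 = 231/25 kN·m
Load 4 — applied couple M₀=20 kN·m at a=12/5 m (b=L-a=18/5):
  M_4 = R_Ax - M_A - M₀  [x>a] with R_A=24/5, M_A=12/5 = (24/5)·(18/5) - (12/5) - 20 = -128/25 kN·m
Superposition: M = Σ M_i = 3769/1200 kN·m ≈ 3.140833 kN·m

M(18/5) = 3769/1200 kN·m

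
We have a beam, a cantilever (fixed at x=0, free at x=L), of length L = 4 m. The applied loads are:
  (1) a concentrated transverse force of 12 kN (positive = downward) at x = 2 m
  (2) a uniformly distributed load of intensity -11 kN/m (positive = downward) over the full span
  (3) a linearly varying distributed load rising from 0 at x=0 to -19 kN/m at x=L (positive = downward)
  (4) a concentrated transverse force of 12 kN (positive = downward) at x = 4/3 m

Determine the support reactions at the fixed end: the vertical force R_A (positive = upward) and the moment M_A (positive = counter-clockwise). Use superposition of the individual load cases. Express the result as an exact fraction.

Load 1 — point force P=12 kN at a=2 m (b=L-a=2):
  R_A = P = 12 kN
  M_A = Pa = 12·2 = 24 kN·m
Load 2 — uniform load w=-11 kN/m over full span:
  R_A = wL = (-11)·4 = -44 kN
  M_A = wL²/2 = (-11)·4²/2 = -88 kN·m
Load 3 — triangular load w₀=-19 kN/m (0→w₀ over full span):
  R_A = w₀L/2 = (-19)·4/2 = -38 kN
  M_A = w₀L²/3 = (-19)·4²/3 = -304/3 kN·m
Load 4 — point force P=12 kN at a=4/3 m (b=L-a=8/3):
  R_A = P = 12 kN
  M_A = Pa = 12·(4/3) = 16 kN·m
Superposition: R_A = -58 kN, M_A = -448/3 kN·m

R_A = -58 kN, M_A = -448/3 kN·m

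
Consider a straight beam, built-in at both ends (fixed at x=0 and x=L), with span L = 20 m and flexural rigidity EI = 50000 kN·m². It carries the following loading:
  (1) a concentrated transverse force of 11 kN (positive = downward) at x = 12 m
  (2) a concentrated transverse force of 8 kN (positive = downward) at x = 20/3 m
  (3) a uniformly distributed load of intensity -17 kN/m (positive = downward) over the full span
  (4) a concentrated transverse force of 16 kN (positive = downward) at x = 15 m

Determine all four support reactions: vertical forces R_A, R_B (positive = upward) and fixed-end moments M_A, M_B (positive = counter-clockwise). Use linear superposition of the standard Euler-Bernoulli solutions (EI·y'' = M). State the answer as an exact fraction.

Load 1 — point force P=11 kN at a=12 m (b=L-a=8):
  R_A = Pb²(3a+b)/L³ = 11·8²·(3·12+8)/20³ = 484/125 kN
  M_A = Pab²/L² = 11·12·8²/20² = 528/25 kN·m
  R_B = Pa²(a+3b)/L³ = 11·12²·(12+3·8)/20³ = 891/125 kN
  M_B = -Pa²b/L² = -11·12²·8/20² = -792/25 kN·m
Load 2 — point force P=8 kN at a=20/3 m (b=L-a=40/3):
  R_A = Pb²(3a+b)/L³ = 8·(40/3)²·(3·(20/3)+(40/3))/20³ = 160/27 kN
  M_A = Pab²/L² = 8·(20/3)·(40/3)²/20² = 640/27 kN·m
  R_B = Pa²(a+3b)/L³ = 8·(20/3)²·((20/3)+3·(40/3))/20³ = 56/27 kN
  M_B = -Pa²b/L² = -8·(20/3)²·(40/3)/20² = -320/27 kN·m
Load 3 — uniform load w=-17 kN/m over full span:
  R_A = wL/2 = (-17)·20/2 = -170 kN
  M_A = wL²/12 = (-17)·20²/12 = -1700/3 kN·m
  R_B = wL/2 = (-17)·20/2 = -170 kN
  M_B = -wL²/12 = -(-17)·20²/12 = 1700/3 kN·m
Load 4 — point force P=16 kN at a=15 m (b=L-a=5):
  R_A = Pb²(3a+b)/L³ = 16·5²·(3·15+5)/20³ = 5/2 kN
  M_A = Pab²/L² = 16·15·5²/20² = 15 kN·m
  R_B = Pa²(a+3b)/L³ = 16·15²·(15+3·5)/20³ = 27/2 kN
  M_B = -Pa²b/L² = -16·15²·5/20² = -45 kN·m
Superposition: R_A = -1064489/6750 kN, M_A = -342119/675 kN·m, R_B = -994261/6750 kN, M_B = 322741/675 kN·m

R_A = -1064489/6750 kN, M_A = -342119/675 kN·m, R_B = -994261/6750 kN, M_B = 322741/675 kN·m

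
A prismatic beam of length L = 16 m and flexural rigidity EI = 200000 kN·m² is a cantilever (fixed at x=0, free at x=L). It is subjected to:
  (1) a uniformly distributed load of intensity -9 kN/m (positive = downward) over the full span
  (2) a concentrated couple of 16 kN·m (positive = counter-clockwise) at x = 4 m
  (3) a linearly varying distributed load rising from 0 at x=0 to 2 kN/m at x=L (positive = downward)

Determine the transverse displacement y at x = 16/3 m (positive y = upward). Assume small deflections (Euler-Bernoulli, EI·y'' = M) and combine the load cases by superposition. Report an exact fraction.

Load 1 — uniform load w=-9 kN/m over full span:
  y_1 = -wx²(x²-4Lx+6L²)/(24EI) = -(-9)·(16/3)²·((16/3)²-4·16·(16/3)+6·16²)/(24·200000) = 5504/84375 m
Load 2 — applied couple M₀=16 kN·m at a=4 m (b=L-a=12):
  y_2 = M₀a(2x-a)/(2EI)  [x>a] = 16·4·(2·(16/3)-4)/(2·200000) = 2/1875 m
Load 3 — triangular load w₀=2 kN/m (0→w₀ over full span):
  y_3 = (w₀Lx³/12-w₀L²x²/6-w₀x⁵/(120L))/EI = (2·16·(16/3)³/12-2·16²·(16/3)²/6-2·(16/3)⁵/(120·16))/200000 = -115456/11390625 m
Superposition: y = Σ y_i = 639734/11390625 m ≈ 0.056163 m

y(16/3) = 639734/11390625 m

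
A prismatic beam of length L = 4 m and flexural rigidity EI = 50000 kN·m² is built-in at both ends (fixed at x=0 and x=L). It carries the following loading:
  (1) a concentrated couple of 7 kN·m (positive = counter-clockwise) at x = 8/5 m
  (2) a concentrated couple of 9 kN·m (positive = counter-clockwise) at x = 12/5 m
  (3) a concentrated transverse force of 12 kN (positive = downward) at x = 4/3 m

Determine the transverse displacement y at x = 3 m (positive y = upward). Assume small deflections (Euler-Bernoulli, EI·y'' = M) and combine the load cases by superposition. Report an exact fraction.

y(3) = -151/13500000 m

Load 1 — applied couple M₀=7 kN·m at a=8/5 m (b=L-a=12/5):
  y_1 = (R_Ax³/6 - M_Ax²/2 - M₀(x-a)²/2)/EI  [x>a] with R_A=63/25, M_A=21/25 = ((63/25)·3³/6 - (21/25)·3²/2 - 7·(3-(8/5))²/2)/50000 = 7/500000 m
Load 2 — applied couple M₀=9 kN·m at a=12/5 m (b=L-a=8/5):
  y_2 = (R_Ax³/6 - M_Ax²/2 - M₀(x-a)²/2)/EI  [x>a] with R_A=81/25, M_A=72/25 = ((81/25)·3³/6 - (72/25)·3²/2 - 9·(3-(12/5))²/2)/50000 = 0 m
Load 3 — point force P=12 kN at a=4/3 m (b=L-a=8/3):
  y_3 = -Pa²(L-x)²(3bL-(3b+a)(L-x))/(6L³EI)  [x>a] = -12·(4/3)²·(4-3)²·(3·(8/3)·4-(3·(8/3)+(4/3))·(4-3))/(6·4³·50000) = -17/675000 m
Superposition: y = Σ y_i = -151/13500000 m ≈ -0.000011 m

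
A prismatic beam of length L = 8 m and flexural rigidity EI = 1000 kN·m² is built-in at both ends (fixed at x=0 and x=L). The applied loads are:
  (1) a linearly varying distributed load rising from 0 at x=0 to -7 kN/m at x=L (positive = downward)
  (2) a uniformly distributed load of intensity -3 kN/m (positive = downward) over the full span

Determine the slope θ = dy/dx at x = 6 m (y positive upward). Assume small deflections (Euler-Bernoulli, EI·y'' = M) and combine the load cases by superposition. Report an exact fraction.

Load 1 — triangular load w₀=-7 kN/m (0→w₀ over full span):
  θ_1 = -w₀(2x(L-x)(L-2x)(x+2L)+x²(L-x)²)/(120LEI) = -(-7)·(2·6·(8-6)·(8-2·6)·(6+2·8)+6²·(8-6)²)/(120·8·1000) = -287/20000 rad
Load 2 — uniform load w=-3 kN/m over full span:
  θ_2 = -wx(L-x)(L-2x)/(12EI) = -(-3)·6·(8-6)·(8-2·6)/(12·1000) = -3/250 rad
Superposition: θ = Σ θ_i = -527/20000 rad ≈ -0.026350 rad

θ(6) = -527/20000 rad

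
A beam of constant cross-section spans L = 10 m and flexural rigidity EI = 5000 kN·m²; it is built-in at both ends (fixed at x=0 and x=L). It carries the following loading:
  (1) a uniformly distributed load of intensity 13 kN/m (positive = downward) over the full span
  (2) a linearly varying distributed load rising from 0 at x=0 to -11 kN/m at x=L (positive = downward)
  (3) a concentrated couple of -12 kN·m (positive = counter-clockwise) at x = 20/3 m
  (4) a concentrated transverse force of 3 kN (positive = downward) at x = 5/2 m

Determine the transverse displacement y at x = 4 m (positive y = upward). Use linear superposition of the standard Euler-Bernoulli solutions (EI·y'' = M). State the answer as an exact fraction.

y(4) = -214541/6000000 m

Load 1 — uniform load w=13 kN/m over full span:
  y_1 = -wx²(L-x)²/(24EI) = -13·4²·(10-4)²/(24·5000) = -39/625 m
Load 2 — triangular load w₀=-11 kN/m (0→w₀ over full span):
  y_2 = -w₀x²(L-x)²(x+2L)/(120LEI) = -(-11)·4²·(10-4)²·(4+2·10)/(120·10·5000) = 396/15625 m
Load 3 — applied couple M₀=-12 kN·m at a=20/3 m (b=L-a=10/3):
  y_3 = (R_Ax³/6 - M_Ax²/2)/EI  [x≤a] with R_A=-8/5, M_A=-4 = ((-8/5)·4³/6 - (-4)·4²/2)/5000 = 28/9375 m
Load 4 — point force P=3 kN at a=5/2 m (b=L-a=15/2):
  y_4 = -Pa²(L-x)²(3bL-(3b+a)(L-x))/(6L³EI)  [x>a] = -3·(5/2)²·(10-4)²·(3·(15/2)·10-(3·(15/2)+(5/2))·(10-4))/(6·10³·5000) = -27/16000 m
Superposition: y = Σ y_i = -214541/6000000 m ≈ -0.035757 m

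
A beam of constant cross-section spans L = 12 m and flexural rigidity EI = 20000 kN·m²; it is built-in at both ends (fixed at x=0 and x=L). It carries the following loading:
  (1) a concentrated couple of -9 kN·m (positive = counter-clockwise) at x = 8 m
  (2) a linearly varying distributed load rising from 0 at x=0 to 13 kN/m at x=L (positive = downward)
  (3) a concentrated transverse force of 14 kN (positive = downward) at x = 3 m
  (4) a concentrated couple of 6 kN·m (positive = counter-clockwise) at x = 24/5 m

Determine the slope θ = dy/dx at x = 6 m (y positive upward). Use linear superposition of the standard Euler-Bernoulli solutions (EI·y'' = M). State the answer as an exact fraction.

Load 1 — applied couple M₀=-9 kN·m at a=8 m (b=L-a=4):
  θ_1 = (R_Ax²/2 - M_Ax)/EI  [x≤a] with R_A=-1, M_A=-3 = ((-1)·6²/2 - (-3)·6)/20000 = 0 rad
Load 2 — triangular load w₀=13 kN/m (0→w₀ over full span):
  θ_2 = -w₀(2x(L-x)(L-2x)(x+2L)+x²(L-x)²)/(120LEI) = -13·(2·6·(12-6)·(12-2·6)·(6+2·12)+6²·(12-6)²)/(120·12·20000) = -117/200000 rad
Load 3 — point force P=14 kN at a=3 m (b=L-a=9):
  θ_3 = Pa²(L-x)(2bL-(3b+a)(L-x))/(2L³EI)  [x>a] = 14·3²·(12-6)·(2·9·12-(3·9+3)·(12-6))/(2·12³·20000) = 63/160000 rad
Load 4 — applied couple M₀=6 kN·m at a=24/5 m (b=L-a=36/5):
  θ_4 = (R_Ax²/2 - M_Ax - M₀(x-a))/EI  [x>a] with R_A=18/25, M_A=18/25 = ((18/25)·6²/2 - (18/25)·6 - 6·(6-(24/5)))/20000 = 9/125000 rad
Superposition: θ = Σ θ_i = -477/4000000 rad ≈ -0.000119 rad

θ(6) = -477/4000000 rad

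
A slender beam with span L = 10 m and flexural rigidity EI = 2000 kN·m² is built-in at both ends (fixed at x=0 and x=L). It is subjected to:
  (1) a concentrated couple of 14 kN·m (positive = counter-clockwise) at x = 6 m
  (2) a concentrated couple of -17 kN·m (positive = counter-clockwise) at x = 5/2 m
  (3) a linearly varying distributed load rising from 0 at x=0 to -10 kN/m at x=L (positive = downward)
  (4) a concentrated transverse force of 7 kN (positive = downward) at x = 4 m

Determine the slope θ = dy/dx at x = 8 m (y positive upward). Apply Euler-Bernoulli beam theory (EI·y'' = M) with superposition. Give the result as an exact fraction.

Load 1 — applied couple M₀=14 kN·m at a=6 m (b=L-a=4):
  θ_1 = (R_Ax²/2 - M_Ax - M₀(x-a))/EI  [x>a] with R_A=252/125, M_A=112/25 = ((252/125)·8²/2 - (112/25)·8 - 14·(8-6))/2000 = 21/62500 rad
Load 2 — applied couple M₀=-17 kN·m at a=5/2 m (b=L-a=15/2):
  θ_2 = (R_Ax²/2 - M_Ax - M₀(x-a))/EI  [x>a] with R_A=-153/80, M_A=51/16 = ((-153/80)·8²/2 - (51/16)·8 - (-17)·(8-(5/2)))/2000 = 17/5000 rad
Load 3 — triangular load w₀=-10 kN/m (0→w₀ over full span):
  θ_3 = -w₀(2x(L-x)(L-2x)(x+2L)+x²(L-x)²)/(120LEI) = -(-10)·(2·8·(10-8)·(10-2·8)·(8+2·10)+8²·(10-8)²)/(120·10·2000) = -8/375 rad
Load 4 — point force P=7 kN at a=4 m (b=L-a=6):
  θ_4 = Pa²(L-x)(2bL-(3b+a)(L-x))/(2L³EI)  [x>a] = 7·4²·(10-8)·(2·6·10-(3·6+4)·(10-8))/(2·10³·2000) = 133/31250 rad
Superposition: θ = Σ θ_i = -5003/375000 rad ≈ -0.013341 rad

θ(8) = -5003/375000 rad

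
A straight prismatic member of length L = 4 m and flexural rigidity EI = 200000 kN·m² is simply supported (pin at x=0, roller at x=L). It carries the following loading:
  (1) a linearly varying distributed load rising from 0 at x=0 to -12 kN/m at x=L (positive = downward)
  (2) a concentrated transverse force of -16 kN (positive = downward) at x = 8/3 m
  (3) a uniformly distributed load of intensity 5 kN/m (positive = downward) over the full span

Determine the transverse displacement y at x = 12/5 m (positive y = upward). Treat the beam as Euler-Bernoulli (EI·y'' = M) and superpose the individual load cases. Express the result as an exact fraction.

y(12/5) = 142247/1318359375 m

Load 1 — triangular load w₀=-12 kN/m (0→w₀ over full span):
  y_1 = -w₀x(7L⁴-10L²x²+3x⁴)/(360LEI) = -(-12)·(12/5)·(7·4⁴-10·4²·(12/5)²+3·(12/5)⁴)/(360·4·200000) = 4736/48828125 m
Load 2 — point force P=-16 kN at a=8/3 m (b=L-a=4/3):
  y_2 = -Pbx(L²-b²-x²)/(6LEI)  [x≤a] = -(-16)·(4/3)·(12/5)·(4²-(4/3)²-(12/5)²)/(6·4·200000) = 952/10546875 m
Load 3 — uniform load w=5 kN/m over full span:
  y_3 = -wx(L³-2Lx²+x³)/(24EI) = -5·(12/5)·(4³-2·4·(12/5)²+(12/5)³)/(24·200000) = -31/390625 m
Superposition: y = Σ y_i = 142247/1318359375 m ≈ 0.000108 m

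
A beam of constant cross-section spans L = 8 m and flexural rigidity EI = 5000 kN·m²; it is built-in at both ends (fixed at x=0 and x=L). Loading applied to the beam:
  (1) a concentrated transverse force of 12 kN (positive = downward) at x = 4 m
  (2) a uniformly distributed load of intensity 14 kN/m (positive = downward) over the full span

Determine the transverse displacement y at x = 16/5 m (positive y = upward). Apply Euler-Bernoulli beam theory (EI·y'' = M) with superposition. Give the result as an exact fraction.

Load 1 — point force P=12 kN at a=4 m (b=L-a=4):
  y_1 = -Pb²x²(3aL-(3a+b)x)/(6L³EI)  [x≤a] = -12·4²·(16/5)²·(3·4·8-(3·4+4)·(16/5))/(6·8³·5000) = -448/78125 m
Load 2 — uniform load w=14 kN/m over full span:
  y_2 = -wx²(L-x)²/(24EI) = -14·(16/5)²·(8-(16/5))²/(24·5000) = -10752/390625 m
Superposition: y = Σ y_i = -12992/390625 m ≈ -0.033260 m

y(16/5) = -12992/390625 m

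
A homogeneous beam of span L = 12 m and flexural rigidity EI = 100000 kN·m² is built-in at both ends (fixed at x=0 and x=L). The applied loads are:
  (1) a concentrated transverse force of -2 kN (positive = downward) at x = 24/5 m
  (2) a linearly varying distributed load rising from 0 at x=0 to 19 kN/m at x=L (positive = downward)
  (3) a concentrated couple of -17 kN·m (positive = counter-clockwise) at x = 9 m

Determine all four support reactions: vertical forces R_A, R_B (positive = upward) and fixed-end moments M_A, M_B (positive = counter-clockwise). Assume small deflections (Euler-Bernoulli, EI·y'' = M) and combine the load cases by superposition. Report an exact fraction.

R_A = 125241/4000 kN, M_A = 164863/2000 kN·m, R_B = 322759/4000 kN, M_B = -262617/2000 kN·m

Load 1 — point force P=-2 kN at a=24/5 m (b=L-a=36/5):
  R_A = Pb²(3a+b)/L³ = (-2)·(36/5)²·(3·(24/5)+(36/5))/12³ = -162/125 kN
  M_A = Pab²/L² = (-2)·(24/5)·(36/5)²/12² = -432/125 kN·m
  R_B = Pa²(a+3b)/L³ = (-2)·(24/5)²·((24/5)+3·(36/5))/12³ = -88/125 kN
  M_B = -Pa²b/L² = -(-2)·(24/5)²·(36/5)/12² = 288/125 kN·m
Load 2 — triangular load w₀=19 kN/m (0→w₀ over full span):
  R_A = 3w₀L/20 = 3·19·12/20 = 171/5 kN
  M_A = w₀L²/30 = 19·12²/30 = 456/5 kN·m
  R_B = 7w₀L/20 = 7·19·12/20 = 399/5 kN
  M_B = -w₀L²/20 = -19·12²/20 = -684/5 kN·m
Load 3 — applied couple M₀=-17 kN·m at a=9 m (b=L-a=3):
  R_A = 6M₀ab/L³ = 6·(-17)·9·3/12³ = -51/32 kN
  M_A = M₀b(2a-b)/L² = (-17)·3·(2·9-3)/12² = -85/16 kN·m
  R_B = -6M₀ab/L³ = -6·(-17)·9·3/12³ = 51/32 kN
  M_B = M₀a(2b-a)/L² = (-17)·9·(2·3-9)/12² = 51/16 kN·m
Superposition: R_A = 125241/4000 kN, M_A = 164863/2000 kN·m, R_B = 322759/4000 kN, M_B = -262617/2000 kN·m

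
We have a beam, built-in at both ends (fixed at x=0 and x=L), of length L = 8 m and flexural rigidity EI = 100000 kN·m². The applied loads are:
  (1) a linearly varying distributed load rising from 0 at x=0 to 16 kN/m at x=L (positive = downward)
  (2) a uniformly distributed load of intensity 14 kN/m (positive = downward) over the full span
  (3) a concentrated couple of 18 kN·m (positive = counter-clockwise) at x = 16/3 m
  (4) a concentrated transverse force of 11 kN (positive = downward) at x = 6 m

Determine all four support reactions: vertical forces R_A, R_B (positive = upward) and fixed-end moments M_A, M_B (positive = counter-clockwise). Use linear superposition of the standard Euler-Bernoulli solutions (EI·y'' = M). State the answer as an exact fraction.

R_A = 12787/160 kN, M_A = 4757/40 kN·m, R_B = 17133/160 kN, M_B = -16589/120 kN·m

Load 1 — triangular load w₀=16 kN/m (0→w₀ over full span):
  R_A = 3w₀L/20 = 3·16·8/20 = 96/5 kN
  M_A = w₀L²/30 = 16·8²/30 = 512/15 kN·m
  R_B = 7w₀L/20 = 7·16·8/20 = 224/5 kN
  M_B = -w₀L²/20 = -16·8²/20 = -256/5 kN·m
Load 2 — uniform load w=14 kN/m over full span:
  R_A = wL/2 = 14·8/2 = 56 kN
  M_A = wL²/12 = 14·8²/12 = 224/3 kN·m
  R_B = wL/2 = 14·8/2 = 56 kN
  M_B = -wL²/12 = -14·8²/12 = -224/3 kN·m
Load 3 — applied couple M₀=18 kN·m at a=16/3 m (b=L-a=8/3):
  R_A = 6M₀ab/L³ = 6·18·(16/3)·(8/3)/8³ = 3 kN
  M_A = M₀b(2a-b)/L² = 18·(8/3)·(2·(16/3)-(8/3))/8² = 6 kN·m
  R_B = -6M₀ab/L³ = -6·18·(16/3)·(8/3)/8³ = -3 kN
  M_B = M₀a(2b-a)/L² = 18·(16/3)·(2·(8/3)-(16/3))/8² = 0 kN·m
Load 4 — point force P=11 kN at a=6 m (b=L-a=2):
  R_A = Pb²(3a+b)/L³ = 11·2²·(3·6+2)/8³ = 55/32 kN
  M_A = Pab²/L² = 11·6·2²/8² = 33/8 kN·m
  R_B = Pa²(a+3b)/L³ = 11·6²·(6+3·2)/8³ = 297/32 kN
  M_B = -Pa²b/L² = -11·6²·2/8² = -99/8 kN·m
Superposition: R_A = 12787/160 kN, M_A = 4757/40 kN·m, R_B = 17133/160 kN, M_B = -16589/120 kN·m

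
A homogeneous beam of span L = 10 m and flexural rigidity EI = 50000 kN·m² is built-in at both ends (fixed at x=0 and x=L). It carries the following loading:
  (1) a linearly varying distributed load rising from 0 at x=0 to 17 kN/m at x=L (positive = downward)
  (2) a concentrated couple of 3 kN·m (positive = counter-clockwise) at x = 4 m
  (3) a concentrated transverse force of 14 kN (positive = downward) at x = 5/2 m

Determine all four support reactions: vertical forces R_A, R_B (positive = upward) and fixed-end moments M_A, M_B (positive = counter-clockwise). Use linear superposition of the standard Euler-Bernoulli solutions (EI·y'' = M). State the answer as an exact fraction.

R_A = 75489/2000 kN, M_A = 92057/1200 kN·m, R_B = 122511/2000 kN, M_B = -36241/400 kN·m

Load 1 — triangular load w₀=17 kN/m (0→w₀ over full span):
  R_A = 3w₀L/20 = 3·17·10/20 = 51/2 kN
  M_A = w₀L²/30 = 17·10²/30 = 170/3 kN·m
  R_B = 7w₀L/20 = 7·17·10/20 = 119/2 kN
  M_B = -w₀L²/20 = -17·10²/20 = -85 kN·m
Load 2 — applied couple M₀=3 kN·m at a=4 m (b=L-a=6):
  R_A = 6M₀ab/L³ = 6·3·4·6/10³ = 54/125 kN
  M_A = M₀b(2a-b)/L² = 3·6·(2·4-6)/10² = 9/25 kN·m
  R_B = -6M₀ab/L³ = -6·3·4·6/10³ = -54/125 kN
  M_B = M₀a(2b-a)/L² = 3·4·(2·6-4)/10² = 24/25 kN·m
Load 3 — point force P=14 kN at a=5/2 m (b=L-a=15/2):
  R_A = Pb²(3a+b)/L³ = 14·(15/2)²·(3·(5/2)+(15/2))/10³ = 189/16 kN
  M_A = Pab²/L² = 14·(5/2)·(15/2)²/10² = 315/16 kN·m
  R_B = Pa²(a+3b)/L³ = 14·(5/2)²·((5/2)+3·(15/2))/10³ = 35/16 kN
  M_B = -Pa²b/L² = -14·(5/2)²·(15/2)/10² = -105/16 kN·m
Superposition: R_A = 75489/2000 kN, M_A = 92057/1200 kN·m, R_B = 122511/2000 kN, M_B = -36241/400 kN·m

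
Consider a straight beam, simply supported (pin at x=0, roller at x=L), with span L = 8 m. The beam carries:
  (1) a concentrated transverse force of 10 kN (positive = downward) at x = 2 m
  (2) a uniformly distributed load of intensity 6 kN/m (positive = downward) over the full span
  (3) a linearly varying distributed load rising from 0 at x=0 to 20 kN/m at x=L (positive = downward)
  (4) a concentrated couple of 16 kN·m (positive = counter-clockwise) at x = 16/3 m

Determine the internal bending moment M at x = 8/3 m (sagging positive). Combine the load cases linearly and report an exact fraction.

Load 1 — point force P=10 kN at a=2 m (b=L-a=6):
  M_1 = Pa(L-x)/L  [x>a] = 10·2·(8-(8/3))/8 = 40/3 kN·m
Load 2 — uniform load w=6 kN/m over full span:
  M_2 = wx(L-x)/2 = 6·(8/3)·(8-(8/3))/2 = 128/3 kN·m
Load 3 — triangular load w₀=20 kN/m (0→w₀ over full span):
  M_3 = w₀Lx/6 - w₀x³/(6L) = 20·8·(8/3)/6 - 20·(8/3)³/(6·8) = 5120/81 kN·m
Load 4 — applied couple M₀=16 kN·m at a=16/3 m (b=L-a=8/3):
  M_4 = M₀x/L  [x≤a] = 16·(8/3)/8 = 16/3 kN·m
Superposition: M = Σ M_i = 10088/81 kN·m ≈ 124.543210 kN·m

M(8/3) = 10088/81 kN·m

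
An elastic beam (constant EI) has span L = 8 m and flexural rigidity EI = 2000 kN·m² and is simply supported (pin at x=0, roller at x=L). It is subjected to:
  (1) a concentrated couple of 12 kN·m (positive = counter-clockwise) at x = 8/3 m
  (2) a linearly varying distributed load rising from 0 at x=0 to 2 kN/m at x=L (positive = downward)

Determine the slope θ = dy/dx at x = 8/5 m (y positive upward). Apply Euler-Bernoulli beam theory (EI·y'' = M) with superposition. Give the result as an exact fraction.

θ(8/5) = -3274/703125 rad

Load 1 — applied couple M₀=12 kN·m at a=8/3 m (b=L-a=16/3):
  θ_1 = (M₀x²/(2L)+C₁)/EI  [x≤a] with C₁=M₀(3b²-L²)/(6L)=16/3 = (12·(8/5)²/(2·8)+(16/3))/2000 = 34/9375 rad
Load 2 — triangular load w₀=2 kN/m (0→w₀ over full span):
  θ_2 = -w₀(7L⁴-30L²x²+15x⁴)/(360LEI) = -2·(7·8⁴-30·8²·(8/5)²+15·(8/5)⁴)/(360·8·2000) = -5824/703125 rad
Superposition: θ = Σ θ_i = -3274/703125 rad ≈ -0.004656 rad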